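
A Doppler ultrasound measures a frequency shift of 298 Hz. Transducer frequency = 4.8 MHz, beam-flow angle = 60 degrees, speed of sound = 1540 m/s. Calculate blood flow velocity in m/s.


v = fd * c / (2 * f0 * cos(theta))
v = 298 * 1540 / (2 * 4.8000e+06 * cos(60))
v = 0.09561 m/s


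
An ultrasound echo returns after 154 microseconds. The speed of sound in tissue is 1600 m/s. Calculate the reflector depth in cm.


depth = c * t / 2
t = 154 us = 1.5400e-04 s
depth = 1600 * 1.5400e-04 / 2
depth = 0.1232 m = 12.32 cm


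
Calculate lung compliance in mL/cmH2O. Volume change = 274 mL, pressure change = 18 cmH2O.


C = dV / dP
C = 274 / 18
C = 15.22 mL/cmH2O


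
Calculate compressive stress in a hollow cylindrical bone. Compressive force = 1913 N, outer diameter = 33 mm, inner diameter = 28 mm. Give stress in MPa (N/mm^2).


A = pi*(r_o^2 - r_i^2)
r_o = 16.5 mm, r_i = 14 mm
A = 239.546 mm^2
sigma = F/A = 1913 / 239.546
sigma = 7.986 MPa


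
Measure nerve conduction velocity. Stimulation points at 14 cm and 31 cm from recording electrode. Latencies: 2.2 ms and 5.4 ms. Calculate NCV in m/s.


Distance = (31 - 14) / 100 = 0.17 m
dt = (5.4 - 2.2) / 1000 = 0.0032 s
NCV = dist / dt = 53.12 m/s


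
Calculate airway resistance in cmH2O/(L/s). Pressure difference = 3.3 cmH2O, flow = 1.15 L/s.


R = dP / flow
R = 3.3 / 1.15
R = 2.87 cmH2O/(L/s)


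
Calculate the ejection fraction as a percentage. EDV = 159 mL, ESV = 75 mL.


SV = EDV - ESV = 159 - 75 = 84 mL
EF = SV/EDV * 100 = 84/159 * 100
EF = 52.83%


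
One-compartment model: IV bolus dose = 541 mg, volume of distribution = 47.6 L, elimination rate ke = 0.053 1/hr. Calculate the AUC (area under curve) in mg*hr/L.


C0 = Dose/Vd = 541/47.6 = 11.3655 mg/L
AUC = C0/ke = 11.3655/0.053
AUC = 214.4 mg*hr/L


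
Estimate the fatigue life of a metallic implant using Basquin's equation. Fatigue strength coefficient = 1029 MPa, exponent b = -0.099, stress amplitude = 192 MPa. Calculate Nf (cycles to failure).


sigma_a = sigma_f' * (2Nf)^b
2Nf = (sigma_a/sigma_f')^(1/b)
2Nf = (192/1029)^(1/-0.099)
2Nf = 23162709
Nf = 1.1581e+07


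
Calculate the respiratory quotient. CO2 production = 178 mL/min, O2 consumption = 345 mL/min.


RQ = VCO2 / VO2
RQ = 178 / 345
RQ = 0.5159


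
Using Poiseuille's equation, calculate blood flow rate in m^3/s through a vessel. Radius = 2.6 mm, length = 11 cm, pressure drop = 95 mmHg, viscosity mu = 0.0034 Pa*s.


Q = pi*r^4*dP / (8*mu*L)
r = 0.0026 m, L = 0.11 m
dP = 95 mmHg = 12665.59 Pa
Q = 6.0772e-04 m^3/s


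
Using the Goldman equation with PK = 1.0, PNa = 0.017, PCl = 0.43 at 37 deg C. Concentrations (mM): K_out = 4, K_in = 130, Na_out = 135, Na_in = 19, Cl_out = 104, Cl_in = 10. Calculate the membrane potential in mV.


Vm = (RT/F)*ln((PK*Ko + PNa*Nao + PCl*Cli)/(PK*Ki + PNa*Nai + PCl*Clo))
Numer = 10.595, Denom = 175.043
Vm = -74.95 mV


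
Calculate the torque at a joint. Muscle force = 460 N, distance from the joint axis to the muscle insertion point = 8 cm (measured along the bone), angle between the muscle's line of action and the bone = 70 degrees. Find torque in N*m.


Torque = F * d * sin(theta)   (moment arm = d*sin(theta))
d = 8 cm = 0.08 m
Torque = 460 * 0.08 * sin(70)
Torque = 34.58 N*m


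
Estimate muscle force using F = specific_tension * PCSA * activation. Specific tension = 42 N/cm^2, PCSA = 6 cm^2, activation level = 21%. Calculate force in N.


F = sigma * PCSA * activation
F = 42 * 6 * 0.21
F = 52.92 N


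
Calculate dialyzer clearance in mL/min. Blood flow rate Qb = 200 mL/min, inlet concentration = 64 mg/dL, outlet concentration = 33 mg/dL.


K = Qb * (Cb_in - Cb_out) / Cb_in
K = 200 * (64 - 33) / 64
K = 96.88 mL/min


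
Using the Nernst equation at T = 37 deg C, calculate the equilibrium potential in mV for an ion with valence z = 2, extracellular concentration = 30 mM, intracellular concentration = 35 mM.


E = (RT/(zF)) * ln(C_out/C_in)
T = 37 + 273.15 = 310.15 K
E = (8.314 * 310.15 / (2 * 96485)) * ln(30/35)
E = -2.06 mV


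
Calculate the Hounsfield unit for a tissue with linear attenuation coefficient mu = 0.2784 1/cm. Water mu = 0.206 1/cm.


HU = ((mu_tissue - mu_water) / mu_water) * 1000
HU = ((0.2784 - 0.206) / 0.206) * 1000
HU = 351.5


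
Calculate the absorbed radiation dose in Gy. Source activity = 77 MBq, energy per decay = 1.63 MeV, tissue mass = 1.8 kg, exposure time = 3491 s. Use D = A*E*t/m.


A = 77 MBq = 7.7000e+07 Bq
E = 1.63 MeV = 2.61126e-13 J
D = A*E*t/m = 7.7000e+07*2.61126e-13*3491/1.8
D = 0.039 Gy


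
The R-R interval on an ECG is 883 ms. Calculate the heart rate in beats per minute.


HR = 60 / RR_interval(s)
RR = 883 ms = 0.883 s
HR = 60 / 0.883 = 67.95 bpm


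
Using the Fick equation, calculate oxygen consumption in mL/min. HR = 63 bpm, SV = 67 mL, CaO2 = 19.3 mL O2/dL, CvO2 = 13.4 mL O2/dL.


CO = HR*SV = 63*67/1000 = 4.221 L/min
a-v O2 diff = 19.3 - 13.4 = 5.9 mL/dL
VO2 = CO * (CaO2-CvO2) * 10 dL/L
VO2 = 4.221 * 5.9 * 10
VO2 = 249 mL/min


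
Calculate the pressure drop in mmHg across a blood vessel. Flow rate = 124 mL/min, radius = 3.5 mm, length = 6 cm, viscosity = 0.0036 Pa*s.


dP = 8*mu*L*Q / (pi*r^4)
Q = 124 mL/min = 2.06667e-06 m^3/s
dP = 7.57518 Pa = 7.57518 / 133.322 mmHg = 0.05682 mmHg


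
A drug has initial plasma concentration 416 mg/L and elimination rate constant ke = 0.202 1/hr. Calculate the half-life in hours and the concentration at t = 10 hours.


t_half = ln(2) / ke = 0.693147 / 0.202 = 3.431 hr
C(t) = C0 * exp(-ke*t) = 416 * exp(-0.202*10)
C(10) = 55.18 mg/L


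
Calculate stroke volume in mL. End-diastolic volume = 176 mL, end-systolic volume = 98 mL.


SV = EDV - ESV
SV = 176 - 98
SV = 78 mL


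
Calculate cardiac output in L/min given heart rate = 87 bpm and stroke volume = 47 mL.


CO = HR * SV
CO = 87 * 47 / 1000
CO = 4.089 L/min


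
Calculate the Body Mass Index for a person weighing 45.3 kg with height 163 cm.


BMI = weight / height^2
height = 163 cm = 1.63 m
BMI = 45.3 / 1.63^2
BMI = 17.05 kg/m^2


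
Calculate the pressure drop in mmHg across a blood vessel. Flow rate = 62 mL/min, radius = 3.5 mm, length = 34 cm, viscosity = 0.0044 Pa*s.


dP = 8*mu*L*Q / (pi*r^4)
Q = 62 mL/min = 1.03333e-06 m^3/s
dP = 26.2324 Pa = 26.2324 / 133.322 mmHg = 0.1968 mmHg


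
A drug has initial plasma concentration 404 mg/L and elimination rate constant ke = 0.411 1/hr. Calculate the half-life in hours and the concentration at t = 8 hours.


t_half = ln(2) / ke = 0.693147 / 0.411 = 1.686 hr
C(t) = C0 * exp(-ke*t) = 404 * exp(-0.411*8)
C(8) = 15.08 mg/L


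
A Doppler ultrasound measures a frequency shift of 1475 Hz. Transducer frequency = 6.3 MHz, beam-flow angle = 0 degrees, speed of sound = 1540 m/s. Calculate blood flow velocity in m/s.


v = fd * c / (2 * f0 * cos(theta))
v = 1475 * 1540 / (2 * 6.3000e+06 * cos(0))
v = 0.1803 m/s


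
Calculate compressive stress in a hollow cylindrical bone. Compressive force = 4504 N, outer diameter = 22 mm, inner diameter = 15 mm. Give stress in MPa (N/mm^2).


A = pi*(r_o^2 - r_i^2)
r_o = 11 mm, r_i = 7.5 mm
A = 203.418 mm^2
sigma = F/A = 4504 / 203.418
sigma = 22.14 MPa


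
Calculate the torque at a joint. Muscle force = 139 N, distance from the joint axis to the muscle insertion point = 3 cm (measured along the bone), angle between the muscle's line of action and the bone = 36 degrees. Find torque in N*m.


Torque = F * d * sin(theta)   (moment arm = d*sin(theta))
d = 3 cm = 0.03 m
Torque = 139 * 0.03 * sin(36)
Torque = 2.451 N*m


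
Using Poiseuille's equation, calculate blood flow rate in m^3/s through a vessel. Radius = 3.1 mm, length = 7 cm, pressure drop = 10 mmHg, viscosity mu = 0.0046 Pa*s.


Q = pi*r^4*dP / (8*mu*L)
r = 0.0031 m, L = 0.07 m
dP = 10 mmHg = 1333.22 Pa
Q = 1.5016e-04 m^3/s


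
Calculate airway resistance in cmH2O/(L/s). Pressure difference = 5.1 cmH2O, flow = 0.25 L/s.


R = dP / flow
R = 5.1 / 0.25
R = 20.4 cmH2O/(L/s)


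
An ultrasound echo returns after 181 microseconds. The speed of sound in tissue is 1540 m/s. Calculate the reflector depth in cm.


depth = c * t / 2
t = 181 us = 1.8100e-04 s
depth = 1540 * 1.8100e-04 / 2
depth = 0.13937 m = 13.937 cm


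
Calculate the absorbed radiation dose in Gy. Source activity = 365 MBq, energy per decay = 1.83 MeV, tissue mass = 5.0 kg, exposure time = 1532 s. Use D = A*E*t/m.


A = 365 MBq = 3.6500e+08 Bq
E = 1.83 MeV = 2.93166e-13 J
D = A*E*t/m = 3.6500e+08*2.93166e-13*1532/5.0
D = 0.03279 Gy


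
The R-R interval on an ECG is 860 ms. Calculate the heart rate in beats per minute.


HR = 60 / RR_interval(s)
RR = 860 ms = 0.86 s
HR = 60 / 0.86 = 69.77 bpm


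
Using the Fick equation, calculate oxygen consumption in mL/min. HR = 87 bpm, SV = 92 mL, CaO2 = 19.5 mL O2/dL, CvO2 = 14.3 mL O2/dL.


CO = HR*SV = 87*92/1000 = 8.004 L/min
a-v O2 diff = 19.5 - 14.3 = 5.2 mL/dL
VO2 = CO * (CaO2-CvO2) * 10 dL/L
VO2 = 8.004 * 5.2 * 10
VO2 = 416.2 mL/min


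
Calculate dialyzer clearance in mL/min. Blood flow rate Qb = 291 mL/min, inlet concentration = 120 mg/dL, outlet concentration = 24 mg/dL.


K = Qb * (Cb_in - Cb_out) / Cb_in
K = 291 * (120 - 24) / 120
K = 232.8 mL/min


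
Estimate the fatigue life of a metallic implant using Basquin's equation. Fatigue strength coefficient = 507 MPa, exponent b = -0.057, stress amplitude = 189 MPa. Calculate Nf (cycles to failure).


sigma_a = sigma_f' * (2Nf)^b
2Nf = (sigma_a/sigma_f')^(1/b)
2Nf = (189/507)^(1/-0.057)
2Nf = 32987819
Nf = 1.6494e+07


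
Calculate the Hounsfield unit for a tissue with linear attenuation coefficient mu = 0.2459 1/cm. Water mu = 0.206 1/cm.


HU = ((mu_tissue - mu_water) / mu_water) * 1000
HU = ((0.2459 - 0.206) / 0.206) * 1000
HU = 193.7


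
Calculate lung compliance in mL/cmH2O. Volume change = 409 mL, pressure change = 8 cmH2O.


C = dV / dP
C = 409 / 8
C = 51.12 mL/cmH2O


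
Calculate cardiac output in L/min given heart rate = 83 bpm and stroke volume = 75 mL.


CO = HR * SV
CO = 83 * 75 / 1000
CO = 6.225 L/min


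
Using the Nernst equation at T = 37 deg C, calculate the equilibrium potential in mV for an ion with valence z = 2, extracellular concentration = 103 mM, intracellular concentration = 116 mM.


E = (RT/(zF)) * ln(C_out/C_in)
T = 37 + 273.15 = 310.15 K
E = (8.314 * 310.15 / (2 * 96485)) * ln(103/116)
E = -1.588 mV


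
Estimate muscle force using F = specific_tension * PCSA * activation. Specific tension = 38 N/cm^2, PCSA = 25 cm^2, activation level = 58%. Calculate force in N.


F = sigma * PCSA * activation
F = 38 * 25 * 0.58
F = 551 N


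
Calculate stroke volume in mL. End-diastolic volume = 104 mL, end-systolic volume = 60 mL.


SV = EDV - ESV
SV = 104 - 60
SV = 44 mL


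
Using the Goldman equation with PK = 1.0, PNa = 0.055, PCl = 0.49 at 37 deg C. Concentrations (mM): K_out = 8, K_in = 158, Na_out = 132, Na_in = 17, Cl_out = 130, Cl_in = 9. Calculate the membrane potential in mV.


Vm = (RT/F)*ln((PK*Ko + PNa*Nao + PCl*Cli)/(PK*Ki + PNa*Nai + PCl*Clo))
Numer = 19.67, Denom = 222.635
Vm = -64.85 mV


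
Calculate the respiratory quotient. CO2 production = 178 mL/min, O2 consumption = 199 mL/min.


RQ = VCO2 / VO2
RQ = 178 / 199
RQ = 0.8945


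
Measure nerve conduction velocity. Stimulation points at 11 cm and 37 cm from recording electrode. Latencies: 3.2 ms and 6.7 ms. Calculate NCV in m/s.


Distance = (37 - 11) / 100 = 0.26 m
dt = (6.7 - 3.2) / 1000 = 0.0035 s
NCV = dist / dt = 74.29 m/s


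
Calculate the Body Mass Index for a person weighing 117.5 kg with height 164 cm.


BMI = weight / height^2
height = 164 cm = 1.64 m
BMI = 117.5 / 1.64^2
BMI = 43.69 kg/m^2


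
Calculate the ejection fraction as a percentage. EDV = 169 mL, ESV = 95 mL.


SV = EDV - ESV = 169 - 95 = 74 mL
EF = SV/EDV * 100 = 74/169 * 100
EF = 43.79%


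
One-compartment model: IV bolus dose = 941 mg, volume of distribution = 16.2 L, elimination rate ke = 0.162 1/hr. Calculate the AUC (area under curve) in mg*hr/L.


C0 = Dose/Vd = 941/16.2 = 58.0864 mg/L
AUC = C0/ke = 58.0864/0.162
AUC = 358.6 mg*hr/L


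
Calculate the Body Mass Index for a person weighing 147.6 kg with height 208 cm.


BMI = weight / height^2
height = 208 cm = 2.08 m
BMI = 147.6 / 2.08^2
BMI = 34.12 kg/m^2


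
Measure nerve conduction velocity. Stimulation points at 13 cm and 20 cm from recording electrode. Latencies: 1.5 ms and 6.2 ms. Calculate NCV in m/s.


Distance = (20 - 13) / 100 = 0.07 m
dt = (6.2 - 1.5) / 1000 = 0.0047 s
NCV = dist / dt = 14.89 m/s


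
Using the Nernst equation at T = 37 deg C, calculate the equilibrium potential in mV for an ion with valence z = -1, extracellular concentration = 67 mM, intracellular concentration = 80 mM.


E = (RT/(zF)) * ln(C_out/C_in)
T = 37 + 273.15 = 310.15 K
E = (8.314 * 310.15 / (-1 * 96485)) * ln(67/80)
E = 4.739 mV


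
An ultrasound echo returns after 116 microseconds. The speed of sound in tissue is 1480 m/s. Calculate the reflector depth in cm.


depth = c * t / 2
t = 116 us = 1.1600e-04 s
depth = 1480 * 1.1600e-04 / 2
depth = 0.08584 m = 8.584 cm


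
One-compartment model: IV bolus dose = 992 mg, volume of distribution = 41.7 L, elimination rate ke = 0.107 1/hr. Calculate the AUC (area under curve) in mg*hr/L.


C0 = Dose/Vd = 992/41.7 = 23.789 mg/L
AUC = C0/ke = 23.789/0.107
AUC = 222.3 mg*hr/L


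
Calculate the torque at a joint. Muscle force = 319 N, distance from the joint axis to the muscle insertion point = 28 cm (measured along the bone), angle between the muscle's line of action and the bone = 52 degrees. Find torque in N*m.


Torque = F * d * sin(theta)   (moment arm = d*sin(theta))
d = 28 cm = 0.28 m
Torque = 319 * 0.28 * sin(52)
Torque = 70.39 N*m


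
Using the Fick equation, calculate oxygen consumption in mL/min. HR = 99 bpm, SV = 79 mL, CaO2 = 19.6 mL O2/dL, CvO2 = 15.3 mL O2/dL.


CO = HR*SV = 99*79/1000 = 7.821 L/min
a-v O2 diff = 19.6 - 15.3 = 4.3 mL/dL
VO2 = CO * (CaO2-CvO2) * 10 dL/L
VO2 = 7.821 * 4.3 * 10
VO2 = 336.3 mL/min


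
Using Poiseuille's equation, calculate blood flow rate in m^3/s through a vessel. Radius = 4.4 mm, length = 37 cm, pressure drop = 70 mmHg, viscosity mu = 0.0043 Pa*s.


Q = pi*r^4*dP / (8*mu*L)
r = 0.0044 m, L = 0.37 m
dP = 70 mmHg = 9332.54 Pa
Q = 8.6338e-04 m^3/s


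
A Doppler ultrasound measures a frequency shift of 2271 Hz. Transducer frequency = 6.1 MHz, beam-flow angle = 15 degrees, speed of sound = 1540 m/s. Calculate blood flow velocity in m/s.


v = fd * c / (2 * f0 * cos(theta))
v = 2271 * 1540 / (2 * 6.1000e+06 * cos(15))
v = 0.2968 m/s


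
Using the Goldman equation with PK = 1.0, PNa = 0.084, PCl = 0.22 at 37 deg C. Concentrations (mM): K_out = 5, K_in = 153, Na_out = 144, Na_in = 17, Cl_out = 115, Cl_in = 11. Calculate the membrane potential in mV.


Vm = (RT/F)*ln((PK*Ko + PNa*Nao + PCl*Cli)/(PK*Ki + PNa*Nai + PCl*Clo))
Numer = 19.516, Denom = 179.728
Vm = -59.34 mV


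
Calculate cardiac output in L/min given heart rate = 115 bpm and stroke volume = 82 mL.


CO = HR * SV
CO = 115 * 82 / 1000
CO = 9.43 L/min


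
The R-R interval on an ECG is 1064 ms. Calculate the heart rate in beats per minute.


HR = 60 / RR_interval(s)
RR = 1064 ms = 1.064 s
HR = 60 / 1.064 = 56.39 bpm


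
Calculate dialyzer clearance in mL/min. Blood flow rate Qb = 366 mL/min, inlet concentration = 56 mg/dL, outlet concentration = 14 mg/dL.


K = Qb * (Cb_in - Cb_out) / Cb_in
K = 366 * (56 - 14) / 56
K = 274.5 mL/min


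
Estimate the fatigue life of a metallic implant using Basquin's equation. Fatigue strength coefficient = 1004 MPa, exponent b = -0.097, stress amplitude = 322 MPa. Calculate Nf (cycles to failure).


sigma_a = sigma_f' * (2Nf)^b
2Nf = (sigma_a/sigma_f')^(1/b)
2Nf = (322/1004)^(1/-0.097)
2Nf = 123459.39
Nf = 6.173e+04


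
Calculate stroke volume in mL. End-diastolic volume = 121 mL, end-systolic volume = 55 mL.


SV = EDV - ESV
SV = 121 - 55
SV = 66 mL


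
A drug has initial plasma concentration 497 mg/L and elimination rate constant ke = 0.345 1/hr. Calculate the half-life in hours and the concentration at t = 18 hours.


t_half = ln(2) / ke = 0.693147 / 0.345 = 2.009 hr
C(t) = C0 * exp(-ke*t) = 497 * exp(-0.345*18)
C(18) = 0.9986 mg/L


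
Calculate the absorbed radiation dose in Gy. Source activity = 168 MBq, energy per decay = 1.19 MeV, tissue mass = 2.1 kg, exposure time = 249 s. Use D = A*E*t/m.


A = 168 MBq = 1.6800e+08 Bq
E = 1.19 MeV = 1.90638e-13 J
D = A*E*t/m = 1.6800e+08*1.90638e-13*249/2.1
D = 0.003798 Gy


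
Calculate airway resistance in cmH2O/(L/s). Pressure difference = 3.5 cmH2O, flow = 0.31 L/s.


R = dP / flow
R = 3.5 / 0.31
R = 11.29 cmH2O/(L/s)


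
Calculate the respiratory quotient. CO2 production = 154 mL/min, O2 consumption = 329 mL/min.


RQ = VCO2 / VO2
RQ = 154 / 329
RQ = 0.4681


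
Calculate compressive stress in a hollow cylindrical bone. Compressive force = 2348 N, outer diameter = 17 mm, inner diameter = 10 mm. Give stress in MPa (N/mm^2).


A = pi*(r_o^2 - r_i^2)
r_o = 8.5 mm, r_i = 5 mm
A = 148.44 mm^2
sigma = F/A = 2348 / 148.44
sigma = 15.82 MPa


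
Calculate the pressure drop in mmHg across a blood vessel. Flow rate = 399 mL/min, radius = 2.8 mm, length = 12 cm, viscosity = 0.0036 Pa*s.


dP = 8*mu*L*Q / (pi*r^4)
Q = 399 mL/min = 6.65e-06 m^3/s
dP = 119.018 Pa = 119.018 / 133.322 mmHg = 0.8927 mmHg


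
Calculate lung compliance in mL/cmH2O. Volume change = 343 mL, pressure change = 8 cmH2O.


C = dV / dP
C = 343 / 8
C = 42.88 mL/cmH2O


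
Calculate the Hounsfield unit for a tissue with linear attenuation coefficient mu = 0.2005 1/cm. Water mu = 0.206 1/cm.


HU = ((mu_tissue - mu_water) / mu_water) * 1000
HU = ((0.2005 - 0.206) / 0.206) * 1000
HU = -26.7


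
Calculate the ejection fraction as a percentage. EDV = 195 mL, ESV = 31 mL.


SV = EDV - ESV = 195 - 31 = 164 mL
EF = SV/EDV * 100 = 164/195 * 100
EF = 84.1%


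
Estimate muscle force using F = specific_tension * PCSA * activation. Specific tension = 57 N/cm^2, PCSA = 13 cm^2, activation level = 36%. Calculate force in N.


F = sigma * PCSA * activation
F = 57 * 13 * 0.36
F = 266.8 N


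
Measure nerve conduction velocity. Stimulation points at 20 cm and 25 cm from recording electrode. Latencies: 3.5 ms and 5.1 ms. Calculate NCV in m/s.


Distance = (25 - 20) / 100 = 0.05 m
dt = (5.1 - 3.5) / 1000 = 0.0016 s
NCV = dist / dt = 31.25 m/s


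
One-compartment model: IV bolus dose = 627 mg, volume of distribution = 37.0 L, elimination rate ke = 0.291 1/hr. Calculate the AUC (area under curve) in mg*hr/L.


C0 = Dose/Vd = 627/37.0 = 16.9459 mg/L
AUC = C0/ke = 16.9459/0.291
AUC = 58.23 mg*hr/L


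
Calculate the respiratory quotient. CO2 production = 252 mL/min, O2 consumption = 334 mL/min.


RQ = VCO2 / VO2
RQ = 252 / 334
RQ = 0.7545


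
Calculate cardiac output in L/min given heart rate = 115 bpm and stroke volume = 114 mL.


CO = HR * SV
CO = 115 * 114 / 1000
CO = 13.11 L/min


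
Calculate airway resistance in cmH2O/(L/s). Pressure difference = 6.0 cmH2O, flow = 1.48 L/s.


R = dP / flow
R = 6.0 / 1.48
R = 4.054 cmH2O/(L/s)


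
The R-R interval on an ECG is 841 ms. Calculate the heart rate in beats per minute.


HR = 60 / RR_interval(s)
RR = 841 ms = 0.841 s
HR = 60 / 0.841 = 71.34 bpm


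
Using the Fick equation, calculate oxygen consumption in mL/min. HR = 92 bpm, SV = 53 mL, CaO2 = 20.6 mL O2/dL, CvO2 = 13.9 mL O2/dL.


CO = HR*SV = 92*53/1000 = 4.876 L/min
a-v O2 diff = 20.6 - 13.9 = 6.7 mL/dL
VO2 = CO * (CaO2-CvO2) * 10 dL/L
VO2 = 4.876 * 6.7 * 10
VO2 = 326.7 mL/min


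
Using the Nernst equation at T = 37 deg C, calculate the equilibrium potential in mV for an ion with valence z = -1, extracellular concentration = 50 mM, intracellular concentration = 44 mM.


E = (RT/(zF)) * ln(C_out/C_in)
T = 37 + 273.15 = 310.15 K
E = (8.314 * 310.15 / (-1 * 96485)) * ln(50/44)
E = -3.416 mV


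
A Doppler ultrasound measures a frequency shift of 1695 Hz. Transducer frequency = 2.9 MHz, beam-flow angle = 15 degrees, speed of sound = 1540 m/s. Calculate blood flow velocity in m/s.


v = fd * c / (2 * f0 * cos(theta))
v = 1695 * 1540 / (2 * 2.9000e+06 * cos(15))
v = 0.4659 m/s


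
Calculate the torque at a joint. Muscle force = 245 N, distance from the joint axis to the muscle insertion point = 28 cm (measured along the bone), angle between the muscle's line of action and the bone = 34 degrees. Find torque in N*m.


Torque = F * d * sin(theta)   (moment arm = d*sin(theta))
d = 28 cm = 0.28 m
Torque = 245 * 0.28 * sin(34)
Torque = 38.36 N*m


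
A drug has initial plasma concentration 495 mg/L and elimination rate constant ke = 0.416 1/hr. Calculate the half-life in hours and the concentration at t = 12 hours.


t_half = ln(2) / ke = 0.693147 / 0.416 = 1.666 hr
C(t) = C0 * exp(-ke*t) = 495 * exp(-0.416*12)
C(12) = 3.362 mg/L


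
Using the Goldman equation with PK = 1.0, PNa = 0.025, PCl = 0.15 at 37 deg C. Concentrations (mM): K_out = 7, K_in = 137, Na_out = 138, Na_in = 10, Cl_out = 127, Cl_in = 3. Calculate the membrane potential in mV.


Vm = (RT/F)*ln((PK*Ko + PNa*Nao + PCl*Cli)/(PK*Ki + PNa*Nai + PCl*Clo))
Numer = 10.9, Denom = 156.3
Vm = -71.17 mV


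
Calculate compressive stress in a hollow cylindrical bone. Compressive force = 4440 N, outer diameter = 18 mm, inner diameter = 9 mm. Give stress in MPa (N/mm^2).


A = pi*(r_o^2 - r_i^2)
r_o = 9 mm, r_i = 4.5 mm
A = 190.852 mm^2
sigma = F/A = 4440 / 190.852
sigma = 23.26 MPa


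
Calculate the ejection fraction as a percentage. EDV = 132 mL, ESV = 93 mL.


SV = EDV - ESV = 132 - 93 = 39 mL
EF = SV/EDV * 100 = 39/132 * 100
EF = 29.55%


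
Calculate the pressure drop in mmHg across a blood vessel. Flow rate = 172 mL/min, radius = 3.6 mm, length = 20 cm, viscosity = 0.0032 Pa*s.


dP = 8*mu*L*Q / (pi*r^4)
Q = 172 mL/min = 2.86667e-06 m^3/s
dP = 27.8156 Pa = 27.8156 / 133.322 mmHg = 0.2086 mmHg


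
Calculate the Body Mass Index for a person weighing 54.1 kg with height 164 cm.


BMI = weight / height^2
height = 164 cm = 1.64 m
BMI = 54.1 / 1.64^2
BMI = 20.11 kg/m^2


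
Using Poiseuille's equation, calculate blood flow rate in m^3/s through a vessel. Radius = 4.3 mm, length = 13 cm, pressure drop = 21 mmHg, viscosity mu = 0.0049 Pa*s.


Q = pi*r^4*dP / (8*mu*L)
r = 0.0043 m, L = 0.13 m
dP = 21 mmHg = 2799.762 Pa
Q = 5.9009e-04 m^3/s


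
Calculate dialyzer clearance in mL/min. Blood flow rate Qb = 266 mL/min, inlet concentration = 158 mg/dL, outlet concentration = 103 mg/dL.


K = Qb * (Cb_in - Cb_out) / Cb_in
K = 266 * (158 - 103) / 158
K = 92.59 mL/min


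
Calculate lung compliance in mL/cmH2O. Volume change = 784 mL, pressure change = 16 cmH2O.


C = dV / dP
C = 784 / 16
C = 49 mL/cmH2O


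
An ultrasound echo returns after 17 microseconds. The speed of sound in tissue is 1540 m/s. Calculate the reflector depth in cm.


depth = c * t / 2
t = 17 us = 1.7000e-05 s
depth = 1540 * 1.7000e-05 / 2
depth = 0.01309 m = 1.309 cm


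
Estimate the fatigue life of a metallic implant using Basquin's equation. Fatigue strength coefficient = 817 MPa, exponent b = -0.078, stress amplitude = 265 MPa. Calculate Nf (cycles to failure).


sigma_a = sigma_f' * (2Nf)^b
2Nf = (sigma_a/sigma_f')^(1/b)
2Nf = (265/817)^(1/-0.078)
2Nf = 1857485.4
Nf = 9.287e+05


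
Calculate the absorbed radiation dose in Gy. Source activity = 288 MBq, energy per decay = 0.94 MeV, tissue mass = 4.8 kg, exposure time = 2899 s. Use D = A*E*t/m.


A = 288 MBq = 2.8800e+08 Bq
E = 0.94 MeV = 1.50588e-13 J
D = A*E*t/m = 2.8800e+08*1.50588e-13*2899/4.8
D = 0.02619 Gy


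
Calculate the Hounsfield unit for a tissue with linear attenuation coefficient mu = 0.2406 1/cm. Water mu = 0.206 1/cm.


HU = ((mu_tissue - mu_water) / mu_water) * 1000
HU = ((0.2406 - 0.206) / 0.206) * 1000
HU = 168


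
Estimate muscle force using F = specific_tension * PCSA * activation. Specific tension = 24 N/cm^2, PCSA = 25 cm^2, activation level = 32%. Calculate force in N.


F = sigma * PCSA * activation
F = 24 * 25 * 0.32
F = 192 N


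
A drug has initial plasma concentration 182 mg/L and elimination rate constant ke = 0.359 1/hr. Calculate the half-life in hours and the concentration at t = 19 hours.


t_half = ln(2) / ke = 0.693147 / 0.359 = 1.931 hr
C(t) = C0 * exp(-ke*t) = 182 * exp(-0.359*19)
C(19) = 0.1985 mg/L


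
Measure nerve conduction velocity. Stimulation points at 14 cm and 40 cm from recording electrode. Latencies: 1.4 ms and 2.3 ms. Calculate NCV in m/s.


Distance = (40 - 14) / 100 = 0.26 m
dt = (2.3 - 1.4) / 1000 = 9.0000e-04 s
NCV = dist / dt = 288.9 m/s


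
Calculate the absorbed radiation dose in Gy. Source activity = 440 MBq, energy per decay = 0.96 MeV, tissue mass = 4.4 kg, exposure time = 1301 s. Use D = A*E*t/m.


A = 440 MBq = 4.4000e+08 Bq
E = 0.96 MeV = 1.53792e-13 J
D = A*E*t/m = 4.4000e+08*1.53792e-13*1301/4.4
D = 0.02001 Gy


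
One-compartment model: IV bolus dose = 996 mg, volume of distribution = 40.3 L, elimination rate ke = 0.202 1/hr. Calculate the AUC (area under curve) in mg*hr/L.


C0 = Dose/Vd = 996/40.3 = 24.7146 mg/L
AUC = C0/ke = 24.7146/0.202
AUC = 122.3 mg*hr/L


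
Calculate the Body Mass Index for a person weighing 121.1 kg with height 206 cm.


BMI = weight / height^2
height = 206 cm = 2.06 m
BMI = 121.1 / 2.06^2
BMI = 28.54 kg/m^2


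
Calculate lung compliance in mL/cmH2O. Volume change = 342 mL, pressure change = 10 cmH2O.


C = dV / dP
C = 342 / 10
C = 34.2 mL/cmH2O


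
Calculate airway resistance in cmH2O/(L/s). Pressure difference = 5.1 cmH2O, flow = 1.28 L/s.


R = dP / flow
R = 5.1 / 1.28
R = 3.984 cmH2O/(L/s)


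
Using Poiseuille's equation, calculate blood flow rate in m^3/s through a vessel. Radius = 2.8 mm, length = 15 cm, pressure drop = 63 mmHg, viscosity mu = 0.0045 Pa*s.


Q = pi*r^4*dP / (8*mu*L)
r = 0.0028 m, L = 0.15 m
dP = 63 mmHg = 8399.286 Pa
Q = 3.0035e-04 m^3/s


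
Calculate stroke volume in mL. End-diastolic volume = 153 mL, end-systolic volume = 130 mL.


SV = EDV - ESV
SV = 153 - 130
SV = 23 mL


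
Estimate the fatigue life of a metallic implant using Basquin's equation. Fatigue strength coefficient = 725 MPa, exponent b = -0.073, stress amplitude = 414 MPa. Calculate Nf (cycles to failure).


sigma_a = sigma_f' * (2Nf)^b
2Nf = (sigma_a/sigma_f')^(1/b)
2Nf = (414/725)^(1/-0.073)
2Nf = 2154.7291
Nf = 1077


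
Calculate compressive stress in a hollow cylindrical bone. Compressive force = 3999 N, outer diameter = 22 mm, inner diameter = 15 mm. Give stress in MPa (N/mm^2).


A = pi*(r_o^2 - r_i^2)
r_o = 11 mm, r_i = 7.5 mm
A = 203.418 mm^2
sigma = F/A = 3999 / 203.418
sigma = 19.66 MPa


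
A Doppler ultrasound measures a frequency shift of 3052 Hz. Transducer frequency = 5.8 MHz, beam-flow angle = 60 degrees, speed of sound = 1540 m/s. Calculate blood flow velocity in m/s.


v = fd * c / (2 * f0 * cos(theta))
v = 3052 * 1540 / (2 * 5.8000e+06 * cos(60))
v = 0.8104 m/s


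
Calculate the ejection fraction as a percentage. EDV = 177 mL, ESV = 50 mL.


SV = EDV - ESV = 177 - 50 = 127 mL
EF = SV/EDV * 100 = 127/177 * 100
EF = 71.75%


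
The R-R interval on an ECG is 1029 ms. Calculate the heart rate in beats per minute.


HR = 60 / RR_interval(s)
RR = 1029 ms = 1.029 s
HR = 60 / 1.029 = 58.31 bpm


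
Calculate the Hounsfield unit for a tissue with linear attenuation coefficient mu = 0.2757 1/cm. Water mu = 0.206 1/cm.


HU = ((mu_tissue - mu_water) / mu_water) * 1000
HU = ((0.2757 - 0.206) / 0.206) * 1000
HU = 338.3


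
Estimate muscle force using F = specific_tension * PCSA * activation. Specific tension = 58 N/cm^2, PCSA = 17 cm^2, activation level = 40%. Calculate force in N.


F = sigma * PCSA * activation
F = 58 * 17 * 0.4
F = 394.4 N


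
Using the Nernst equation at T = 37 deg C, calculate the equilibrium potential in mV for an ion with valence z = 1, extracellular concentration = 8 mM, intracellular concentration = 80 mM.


E = (RT/(zF)) * ln(C_out/C_in)
T = 37 + 273.15 = 310.15 K
E = (8.314 * 310.15 / (1 * 96485)) * ln(8/80)
E = -61.54 mV


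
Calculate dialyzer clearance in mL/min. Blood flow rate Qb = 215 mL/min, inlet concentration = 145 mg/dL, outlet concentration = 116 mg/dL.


K = Qb * (Cb_in - Cb_out) / Cb_in
K = 215 * (145 - 116) / 145
K = 43 mL/min


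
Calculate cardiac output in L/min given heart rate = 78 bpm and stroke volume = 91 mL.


CO = HR * SV
CO = 78 * 91 / 1000
CO = 7.098 L/min


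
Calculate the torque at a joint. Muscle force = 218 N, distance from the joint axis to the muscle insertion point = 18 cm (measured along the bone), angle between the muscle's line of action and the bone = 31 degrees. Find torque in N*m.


Torque = F * d * sin(theta)   (moment arm = d*sin(theta))
d = 18 cm = 0.18 m
Torque = 218 * 0.18 * sin(31)
Torque = 20.21 N*m


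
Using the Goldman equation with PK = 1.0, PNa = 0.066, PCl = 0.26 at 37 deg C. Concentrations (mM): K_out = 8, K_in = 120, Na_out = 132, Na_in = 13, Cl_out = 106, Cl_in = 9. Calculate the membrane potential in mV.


Vm = (RT/F)*ln((PK*Ko + PNa*Nao + PCl*Cli)/(PK*Ki + PNa*Nai + PCl*Clo))
Numer = 19.052, Denom = 148.418
Vm = -54.86 mV


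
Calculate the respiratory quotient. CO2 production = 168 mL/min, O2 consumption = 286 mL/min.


RQ = VCO2 / VO2
RQ = 168 / 286
RQ = 0.5874


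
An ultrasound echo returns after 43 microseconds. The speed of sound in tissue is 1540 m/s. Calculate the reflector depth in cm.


depth = c * t / 2
t = 43 us = 4.3000e-05 s
depth = 1540 * 4.3000e-05 / 2
depth = 0.03311 m = 3.311 cm


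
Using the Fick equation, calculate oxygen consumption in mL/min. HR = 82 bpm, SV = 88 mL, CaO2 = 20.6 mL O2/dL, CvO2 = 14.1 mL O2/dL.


CO = HR*SV = 82*88/1000 = 7.216 L/min
a-v O2 diff = 20.6 - 14.1 = 6.5 mL/dL
VO2 = CO * (CaO2-CvO2) * 10 dL/L
VO2 = 7.216 * 6.5 * 10
VO2 = 469 mL/min


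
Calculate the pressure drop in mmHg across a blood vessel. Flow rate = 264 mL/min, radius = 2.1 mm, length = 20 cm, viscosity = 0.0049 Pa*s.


dP = 8*mu*L*Q / (pi*r^4)
Q = 264 mL/min = 4.4e-06 m^3/s
dP = 564.601 Pa = 564.601 / 133.322 mmHg = 4.235 mmHg


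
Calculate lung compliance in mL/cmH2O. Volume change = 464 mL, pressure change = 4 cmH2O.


C = dV / dP
C = 464 / 4
C = 116 mL/cmH2O


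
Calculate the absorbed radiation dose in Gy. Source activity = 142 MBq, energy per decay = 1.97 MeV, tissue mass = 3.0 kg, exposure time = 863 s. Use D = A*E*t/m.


A = 142 MBq = 1.4200e+08 Bq
E = 1.97 MeV = 3.15594e-13 J
D = A*E*t/m = 1.4200e+08*3.15594e-13*863/3.0
D = 0.01289 Gy


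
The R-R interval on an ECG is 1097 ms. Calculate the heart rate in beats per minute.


HR = 60 / RR_interval(s)
RR = 1097 ms = 1.097 s
HR = 60 / 1.097 = 54.69 bpm


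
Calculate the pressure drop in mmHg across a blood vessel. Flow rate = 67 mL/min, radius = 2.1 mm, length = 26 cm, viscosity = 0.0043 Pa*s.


dP = 8*mu*L*Q / (pi*r^4)
Q = 67 mL/min = 1.11667e-06 m^3/s
dP = 163.467 Pa = 163.467 / 133.322 mmHg = 1.226 mmHg


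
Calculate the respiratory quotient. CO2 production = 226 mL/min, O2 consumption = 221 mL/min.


RQ = VCO2 / VO2
RQ = 226 / 221
RQ = 1.023


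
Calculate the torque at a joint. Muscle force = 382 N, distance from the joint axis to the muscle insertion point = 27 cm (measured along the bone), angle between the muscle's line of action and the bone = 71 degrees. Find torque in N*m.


Torque = F * d * sin(theta)   (moment arm = d*sin(theta))
d = 27 cm = 0.27 m
Torque = 382 * 0.27 * sin(71)
Torque = 97.52 N*m


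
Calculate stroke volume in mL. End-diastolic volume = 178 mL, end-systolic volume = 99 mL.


SV = EDV - ESV
SV = 178 - 99
SV = 79 mL


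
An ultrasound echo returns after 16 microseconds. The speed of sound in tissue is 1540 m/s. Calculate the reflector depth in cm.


depth = c * t / 2
t = 16 us = 1.6000e-05 s
depth = 1540 * 1.6000e-05 / 2
depth = 0.01232 m = 1.232 cm


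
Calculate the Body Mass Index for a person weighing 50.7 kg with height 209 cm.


BMI = weight / height^2
height = 209 cm = 2.09 m
BMI = 50.7 / 2.09^2
BMI = 11.61 kg/m^2


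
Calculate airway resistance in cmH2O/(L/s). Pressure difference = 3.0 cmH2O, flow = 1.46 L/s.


R = dP / flow
R = 3.0 / 1.46
R = 2.055 cmH2O/(L/s)


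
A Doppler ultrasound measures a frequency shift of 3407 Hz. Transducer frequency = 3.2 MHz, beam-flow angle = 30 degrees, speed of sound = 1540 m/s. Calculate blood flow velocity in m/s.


v = fd * c / (2 * f0 * cos(theta))
v = 3407 * 1540 / (2 * 3.2000e+06 * cos(30))
v = 0.9466 m/s


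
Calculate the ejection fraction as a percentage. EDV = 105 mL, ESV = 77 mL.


SV = EDV - ESV = 105 - 77 = 28 mL
EF = SV/EDV * 100 = 28/105 * 100
EF = 26.67%


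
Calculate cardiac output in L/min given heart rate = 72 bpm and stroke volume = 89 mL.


CO = HR * SV
CO = 72 * 89 / 1000
CO = 6.408 L/min


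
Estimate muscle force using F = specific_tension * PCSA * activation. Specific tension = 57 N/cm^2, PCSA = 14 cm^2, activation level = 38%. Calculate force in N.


F = sigma * PCSA * activation
F = 57 * 14 * 0.38
F = 303.2 N


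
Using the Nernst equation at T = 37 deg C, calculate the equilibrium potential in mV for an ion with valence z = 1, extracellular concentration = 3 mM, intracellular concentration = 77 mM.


E = (RT/(zF)) * ln(C_out/C_in)
T = 37 + 273.15 = 310.15 K
E = (8.314 * 310.15 / (1 * 96485)) * ln(3/77)
E = -86.73 mV


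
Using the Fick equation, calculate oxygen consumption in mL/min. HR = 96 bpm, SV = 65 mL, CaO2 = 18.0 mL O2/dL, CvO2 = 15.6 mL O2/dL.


CO = HR*SV = 96*65/1000 = 6.24 L/min
a-v O2 diff = 18.0 - 15.6 = 2.4 mL/dL
VO2 = CO * (CaO2-CvO2) * 10 dL/L
VO2 = 6.24 * 2.4 * 10
VO2 = 149.8 mL/min


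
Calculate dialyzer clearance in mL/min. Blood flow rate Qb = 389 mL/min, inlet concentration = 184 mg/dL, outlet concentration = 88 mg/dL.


K = Qb * (Cb_in - Cb_out) / Cb_in
K = 389 * (184 - 88) / 184
K = 203 mL/min


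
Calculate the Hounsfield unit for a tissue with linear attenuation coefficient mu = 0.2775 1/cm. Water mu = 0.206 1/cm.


HU = ((mu_tissue - mu_water) / mu_water) * 1000
HU = ((0.2775 - 0.206) / 0.206) * 1000
HU = 347.1


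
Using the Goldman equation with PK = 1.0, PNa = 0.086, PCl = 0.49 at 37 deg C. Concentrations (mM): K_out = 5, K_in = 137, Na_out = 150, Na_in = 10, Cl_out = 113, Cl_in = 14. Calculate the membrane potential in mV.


Vm = (RT/F)*ln((PK*Ko + PNa*Nao + PCl*Cli)/(PK*Ki + PNa*Nai + PCl*Clo))
Numer = 24.76, Denom = 193.23
Vm = -54.91 mV


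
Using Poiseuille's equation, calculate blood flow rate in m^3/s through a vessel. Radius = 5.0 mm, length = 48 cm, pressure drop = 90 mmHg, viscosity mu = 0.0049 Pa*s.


Q = pi*r^4*dP / (8*mu*L)
r = 0.005 m, L = 0.48 m
dP = 90 mmHg = 11998.98 Pa
Q = 0.001252 m^3/s


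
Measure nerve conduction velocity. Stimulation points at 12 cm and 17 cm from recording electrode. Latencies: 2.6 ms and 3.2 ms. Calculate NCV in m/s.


Distance = (17 - 12) / 100 = 0.05 m
dt = (3.2 - 2.6) / 1000 = 6.0000e-04 s
NCV = dist / dt = 83.33 m/s


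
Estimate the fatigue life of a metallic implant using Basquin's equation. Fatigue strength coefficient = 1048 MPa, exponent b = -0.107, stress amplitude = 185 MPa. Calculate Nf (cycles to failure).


sigma_a = sigma_f' * (2Nf)^b
2Nf = (sigma_a/sigma_f')^(1/b)
2Nf = (185/1048)^(1/-0.107)
2Nf = 10943461
Nf = 5.4717e+06


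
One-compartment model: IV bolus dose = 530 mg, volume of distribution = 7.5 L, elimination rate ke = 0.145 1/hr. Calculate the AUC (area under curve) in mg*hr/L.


C0 = Dose/Vd = 530/7.5 = 70.6667 mg/L
AUC = C0/ke = 70.6667/0.145
AUC = 487.4 mg*hr/L


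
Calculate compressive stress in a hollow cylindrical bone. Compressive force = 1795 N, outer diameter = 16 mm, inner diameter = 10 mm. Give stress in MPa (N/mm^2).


A = pi*(r_o^2 - r_i^2)
r_o = 8 mm, r_i = 5 mm
A = 122.522 mm^2
sigma = F/A = 1795 / 122.522
sigma = 14.65 MPa


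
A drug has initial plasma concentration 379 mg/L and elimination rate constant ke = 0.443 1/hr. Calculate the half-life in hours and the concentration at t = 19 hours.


t_half = ln(2) / ke = 0.693147 / 0.443 = 1.565 hr
C(t) = C0 * exp(-ke*t) = 379 * exp(-0.443*19)
C(19) = 0.08379 mg/L


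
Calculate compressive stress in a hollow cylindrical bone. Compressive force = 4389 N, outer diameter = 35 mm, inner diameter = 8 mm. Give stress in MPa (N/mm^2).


A = pi*(r_o^2 - r_i^2)
r_o = 17.5 mm, r_i = 4 mm
A = 911.847 mm^2
sigma = F/A = 4389 / 911.847
sigma = 4.813 MPa


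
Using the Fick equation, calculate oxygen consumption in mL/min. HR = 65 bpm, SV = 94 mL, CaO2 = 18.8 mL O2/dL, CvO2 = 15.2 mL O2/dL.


CO = HR*SV = 65*94/1000 = 6.11 L/min
a-v O2 diff = 18.8 - 15.2 = 3.6 mL/dL
VO2 = CO * (CaO2-CvO2) * 10 dL/L
VO2 = 6.11 * 3.6 * 10
VO2 = 220 mL/min


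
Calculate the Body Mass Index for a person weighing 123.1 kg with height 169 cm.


BMI = weight / height^2
height = 169 cm = 1.69 m
BMI = 123.1 / 1.69^2
BMI = 43.1 kg/m^2


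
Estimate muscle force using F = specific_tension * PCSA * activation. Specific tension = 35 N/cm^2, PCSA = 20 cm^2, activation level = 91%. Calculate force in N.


F = sigma * PCSA * activation
F = 35 * 20 * 0.91
F = 637 N


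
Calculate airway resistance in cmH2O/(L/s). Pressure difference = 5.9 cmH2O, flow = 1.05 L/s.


R = dP / flow
R = 5.9 / 1.05
R = 5.619 cmH2O/(L/s)


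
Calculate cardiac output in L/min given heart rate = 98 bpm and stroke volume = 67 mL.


CO = HR * SV
CO = 98 * 67 / 1000
CO = 6.566 L/min


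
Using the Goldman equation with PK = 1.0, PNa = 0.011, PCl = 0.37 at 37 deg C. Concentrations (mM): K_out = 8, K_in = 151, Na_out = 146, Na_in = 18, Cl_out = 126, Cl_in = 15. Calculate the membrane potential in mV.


Vm = (RT/F)*ln((PK*Ko + PNa*Nao + PCl*Cli)/(PK*Ki + PNa*Nai + PCl*Clo))
Numer = 15.156, Denom = 197.818
Vm = -68.66 mV


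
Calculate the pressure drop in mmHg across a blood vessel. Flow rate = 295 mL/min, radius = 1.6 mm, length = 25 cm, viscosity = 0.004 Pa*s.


dP = 8*mu*L*Q / (pi*r^4)
Q = 295 mL/min = 4.91667e-06 m^3/s
dP = 1910.43 Pa = 1910.43 / 133.322 mmHg = 14.33 mmHg


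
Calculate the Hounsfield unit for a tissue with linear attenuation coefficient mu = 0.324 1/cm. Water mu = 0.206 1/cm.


HU = ((mu_tissue - mu_water) / mu_water) * 1000
HU = ((0.324 - 0.206) / 0.206) * 1000
HU = 572.8


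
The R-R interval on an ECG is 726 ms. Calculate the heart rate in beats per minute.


HR = 60 / RR_interval(s)
RR = 726 ms = 0.726 s
HR = 60 / 0.726 = 82.64 bpm


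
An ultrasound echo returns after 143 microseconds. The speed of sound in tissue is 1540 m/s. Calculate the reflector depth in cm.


depth = c * t / 2
t = 143 us = 1.4300e-04 s
depth = 1540 * 1.4300e-04 / 2
depth = 0.11011 m = 11.011 cm


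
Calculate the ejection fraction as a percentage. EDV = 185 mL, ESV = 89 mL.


SV = EDV - ESV = 185 - 89 = 96 mL
EF = SV/EDV * 100 = 96/185 * 100
EF = 51.89%


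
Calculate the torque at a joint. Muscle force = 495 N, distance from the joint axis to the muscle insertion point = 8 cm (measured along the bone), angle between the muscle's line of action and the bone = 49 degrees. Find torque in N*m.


Torque = F * d * sin(theta)   (moment arm = d*sin(theta))
d = 8 cm = 0.08 m
Torque = 495 * 0.08 * sin(49)
Torque = 29.89 N*m


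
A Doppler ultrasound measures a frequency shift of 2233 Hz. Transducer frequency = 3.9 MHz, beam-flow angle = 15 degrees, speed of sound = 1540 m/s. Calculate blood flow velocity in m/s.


v = fd * c / (2 * f0 * cos(theta))
v = 2233 * 1540 / (2 * 3.9000e+06 * cos(15))
v = 0.4564 m/s
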